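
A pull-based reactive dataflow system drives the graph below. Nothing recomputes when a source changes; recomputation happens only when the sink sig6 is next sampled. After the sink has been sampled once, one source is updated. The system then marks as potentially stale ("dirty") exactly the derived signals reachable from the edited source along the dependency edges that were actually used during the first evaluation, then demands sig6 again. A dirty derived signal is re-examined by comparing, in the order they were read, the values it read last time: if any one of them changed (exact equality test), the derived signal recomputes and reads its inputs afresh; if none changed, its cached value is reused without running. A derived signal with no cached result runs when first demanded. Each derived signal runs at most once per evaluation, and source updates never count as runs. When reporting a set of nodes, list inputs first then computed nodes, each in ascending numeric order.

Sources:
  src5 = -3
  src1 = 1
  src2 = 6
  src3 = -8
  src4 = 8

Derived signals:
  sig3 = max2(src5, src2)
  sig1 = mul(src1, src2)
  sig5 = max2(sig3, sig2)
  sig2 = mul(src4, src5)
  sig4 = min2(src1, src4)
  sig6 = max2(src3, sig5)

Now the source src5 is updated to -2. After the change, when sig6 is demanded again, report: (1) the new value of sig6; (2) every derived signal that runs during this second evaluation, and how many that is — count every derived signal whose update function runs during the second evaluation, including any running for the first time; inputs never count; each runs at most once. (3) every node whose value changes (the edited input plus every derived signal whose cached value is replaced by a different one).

New value of sig6: 6.
Derived signals that run: sig2, sig3, sig5 — 3 in total.
Values that change: src5, sig2.
Key observation: the cutoff stops propagation at sig6 — its inputs' values are unchanged, so it reuses its cache.

First evaluation (everything demanded from the output):
  sig2 = mul(8, -3) = -24
  sig3 = max2(-3, 6) = 6
  sig5 = max2(6, -24) = 6
  sig6 = max2(-8, 6) = 6

Propagation after the edit:
  sig2: runs — src5 -3->-2; result -16.
  sig3: runs — src5 -3->-2; result 6 (same value as before).
  sig5: runs — sig2 -24->-16; result 6 (same value as before).
  sig6: checked — values it read are unchanged (src3 unchanged, sig5 unchanged); reused cached 6 without running.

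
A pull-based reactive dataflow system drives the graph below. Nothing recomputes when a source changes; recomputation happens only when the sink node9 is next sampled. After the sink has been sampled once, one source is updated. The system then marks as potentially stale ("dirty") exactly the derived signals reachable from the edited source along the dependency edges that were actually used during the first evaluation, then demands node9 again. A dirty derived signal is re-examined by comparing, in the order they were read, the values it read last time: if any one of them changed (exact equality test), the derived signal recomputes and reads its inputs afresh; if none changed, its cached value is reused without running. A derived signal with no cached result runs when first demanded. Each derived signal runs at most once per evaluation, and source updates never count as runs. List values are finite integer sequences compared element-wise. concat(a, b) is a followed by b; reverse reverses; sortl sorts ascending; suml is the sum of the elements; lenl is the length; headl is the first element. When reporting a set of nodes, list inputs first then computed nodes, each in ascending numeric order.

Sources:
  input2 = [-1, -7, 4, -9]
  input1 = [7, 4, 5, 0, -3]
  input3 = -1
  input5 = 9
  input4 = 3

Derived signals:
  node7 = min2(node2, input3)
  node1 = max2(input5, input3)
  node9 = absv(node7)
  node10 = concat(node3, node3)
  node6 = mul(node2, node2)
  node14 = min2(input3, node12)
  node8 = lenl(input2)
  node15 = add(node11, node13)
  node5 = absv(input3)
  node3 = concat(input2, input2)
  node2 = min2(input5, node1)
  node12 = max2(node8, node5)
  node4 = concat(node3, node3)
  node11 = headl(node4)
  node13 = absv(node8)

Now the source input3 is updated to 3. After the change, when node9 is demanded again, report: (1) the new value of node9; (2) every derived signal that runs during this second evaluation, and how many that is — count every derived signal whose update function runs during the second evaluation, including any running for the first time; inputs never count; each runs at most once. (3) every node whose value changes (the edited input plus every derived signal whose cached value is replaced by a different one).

New value of node9: 3.
Derived signals that run: node1, node7, node9 — 3 in total.
Values that change: input3, node7, node9.
Key observation: the cutoff stops propagation at node2 — its inputs' values are unchanged, so it reuses its cache.

First evaluation (everything demanded from the output):
  node1 = max2(9, -1) = 9
  node2 = min2(9, 9) = 9
  node7 = min2(9, -1) = -1
  node9 = absv(-1) = 1

Propagation after the edit:
  node1: runs — input3 -1->3; result 9 (same value as before).
  node2: checked — values it read are unchanged (input5 unchanged, node1 unchanged); reused cached 9 without running.
  node7: runs — input3 -1->3; result 3.
  node9: runs — node7 -1->3; result 3.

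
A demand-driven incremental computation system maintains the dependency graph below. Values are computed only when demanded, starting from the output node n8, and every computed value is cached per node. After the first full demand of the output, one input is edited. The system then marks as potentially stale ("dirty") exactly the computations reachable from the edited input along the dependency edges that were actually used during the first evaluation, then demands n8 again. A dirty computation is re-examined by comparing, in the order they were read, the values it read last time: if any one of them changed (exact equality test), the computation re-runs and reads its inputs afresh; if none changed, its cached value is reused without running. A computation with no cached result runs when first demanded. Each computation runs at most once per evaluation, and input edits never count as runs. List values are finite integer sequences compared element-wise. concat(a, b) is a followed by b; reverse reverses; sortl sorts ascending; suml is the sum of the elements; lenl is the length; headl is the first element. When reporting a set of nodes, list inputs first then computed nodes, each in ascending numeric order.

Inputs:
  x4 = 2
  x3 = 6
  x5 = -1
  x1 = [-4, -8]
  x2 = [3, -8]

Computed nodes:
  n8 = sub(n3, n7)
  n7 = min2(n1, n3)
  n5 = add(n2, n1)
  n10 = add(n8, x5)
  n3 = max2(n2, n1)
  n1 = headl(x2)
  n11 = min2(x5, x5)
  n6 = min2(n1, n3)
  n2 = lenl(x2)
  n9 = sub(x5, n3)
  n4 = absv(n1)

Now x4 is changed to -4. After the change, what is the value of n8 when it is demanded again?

New value of n8: 0.
Key observation: x4 is never demanded by the output, so the edit triggers no recomputation at all.

First evaluation (everything demanded from the output):
  n1 = headl([3, -8]) = 3
  n2 = lenl([3, -8]) = 2
  n3 = max2(2, 3) = 3
  n7 = min2(3, 3) = 3
  n8 = sub(3, 3) = 0

Propagation after the edit:
  x4 feeds no computation that the output demands — nothing is marked dirty and nothing runs.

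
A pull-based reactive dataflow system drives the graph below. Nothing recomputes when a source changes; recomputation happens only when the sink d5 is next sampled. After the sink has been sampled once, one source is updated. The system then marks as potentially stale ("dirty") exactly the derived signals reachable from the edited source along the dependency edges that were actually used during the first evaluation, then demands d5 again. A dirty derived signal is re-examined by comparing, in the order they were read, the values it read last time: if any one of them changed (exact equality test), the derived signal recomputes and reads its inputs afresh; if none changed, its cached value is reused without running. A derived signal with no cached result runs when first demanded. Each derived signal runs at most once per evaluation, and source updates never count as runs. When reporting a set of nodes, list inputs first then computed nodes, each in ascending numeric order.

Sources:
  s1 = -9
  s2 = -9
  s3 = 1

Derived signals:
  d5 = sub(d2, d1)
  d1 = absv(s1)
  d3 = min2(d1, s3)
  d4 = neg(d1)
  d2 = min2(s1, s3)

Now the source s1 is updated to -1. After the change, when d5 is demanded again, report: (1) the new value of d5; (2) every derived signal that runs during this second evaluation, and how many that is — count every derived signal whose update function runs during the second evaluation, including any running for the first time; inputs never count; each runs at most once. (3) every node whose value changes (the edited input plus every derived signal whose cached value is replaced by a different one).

New value of d5: -2.
Derived signals that run: d1, d2, d5 — 3 in total.
Values that change: s1, d1, d2, d5.

First evaluation (everything demanded from the output):
  d1 = absv(-9) = 9
  d2 = min2(-9, 1) = -9
  d5 = sub(-9, 9) = -18

Propagation after the edit:
  d1: runs — s1 -9->-1; result 1.
  d2: runs — s1 -9->-1; result -1.
  d5: runs — d2 -9->-1; d1 9->1; result -2.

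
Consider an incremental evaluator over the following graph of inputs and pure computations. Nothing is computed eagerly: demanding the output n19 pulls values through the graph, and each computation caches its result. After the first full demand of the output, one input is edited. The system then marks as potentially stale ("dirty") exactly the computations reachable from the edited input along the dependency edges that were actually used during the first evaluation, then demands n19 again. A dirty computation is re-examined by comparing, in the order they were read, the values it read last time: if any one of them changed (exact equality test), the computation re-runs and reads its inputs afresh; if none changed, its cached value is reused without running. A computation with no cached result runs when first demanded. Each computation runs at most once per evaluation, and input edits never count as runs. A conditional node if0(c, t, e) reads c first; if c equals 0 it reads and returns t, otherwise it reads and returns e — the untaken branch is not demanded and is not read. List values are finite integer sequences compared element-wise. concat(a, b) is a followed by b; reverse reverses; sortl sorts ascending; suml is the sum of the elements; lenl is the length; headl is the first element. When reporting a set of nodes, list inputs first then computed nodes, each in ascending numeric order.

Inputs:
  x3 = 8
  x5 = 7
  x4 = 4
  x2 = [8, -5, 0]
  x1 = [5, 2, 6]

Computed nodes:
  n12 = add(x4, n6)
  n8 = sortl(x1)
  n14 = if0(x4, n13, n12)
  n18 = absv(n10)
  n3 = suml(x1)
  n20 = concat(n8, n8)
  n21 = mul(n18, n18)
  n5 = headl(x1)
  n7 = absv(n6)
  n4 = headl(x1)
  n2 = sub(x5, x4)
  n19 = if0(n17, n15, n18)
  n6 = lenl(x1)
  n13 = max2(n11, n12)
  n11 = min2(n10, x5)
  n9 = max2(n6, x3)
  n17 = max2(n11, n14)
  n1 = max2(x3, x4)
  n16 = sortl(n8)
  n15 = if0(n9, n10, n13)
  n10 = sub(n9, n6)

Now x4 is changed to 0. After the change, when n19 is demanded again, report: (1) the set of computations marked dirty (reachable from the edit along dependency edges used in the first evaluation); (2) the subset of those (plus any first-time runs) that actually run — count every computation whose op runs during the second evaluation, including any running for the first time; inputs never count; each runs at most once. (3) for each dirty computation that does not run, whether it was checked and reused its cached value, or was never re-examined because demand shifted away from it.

Initial pass — values computed on the first demand:
  n6 = lenl([5, 2, 6]) = 3
  n9 = max2(3, 8) = 8
  n10 = sub(8, 3) = 5
  n11 = min2(5, 7) = 5
  n12 = add(4, 3) = 7
  n14 = if0(x4=4 -> else branch n12) = 7
  n17 = max2(5, 7) = 7
  n18 = absv(5) = 5
  n19 = if0(n17=7 -> else branch n18) = 5

Second demand — change propagation:
  n12: re-runs because x4 4->0; new result 3.
  n13: newly demanded (no cache) — executes and yields 5.
  n14: re-runs because x4 4->0; n12 7->3; new result 5.
  n17: re-runs because n14 7->5; new result 5.
  n19: re-runs because n17 7->5; new result 5 (unchanged).

The important point: the flipped condition pulls in fresh nodes; n13 runs for the first time.

Dirty set: n12, n14, n17, n19.
Run set: n12, n13, n14, n17, n19 (5 run).
All dirty computations ended up running.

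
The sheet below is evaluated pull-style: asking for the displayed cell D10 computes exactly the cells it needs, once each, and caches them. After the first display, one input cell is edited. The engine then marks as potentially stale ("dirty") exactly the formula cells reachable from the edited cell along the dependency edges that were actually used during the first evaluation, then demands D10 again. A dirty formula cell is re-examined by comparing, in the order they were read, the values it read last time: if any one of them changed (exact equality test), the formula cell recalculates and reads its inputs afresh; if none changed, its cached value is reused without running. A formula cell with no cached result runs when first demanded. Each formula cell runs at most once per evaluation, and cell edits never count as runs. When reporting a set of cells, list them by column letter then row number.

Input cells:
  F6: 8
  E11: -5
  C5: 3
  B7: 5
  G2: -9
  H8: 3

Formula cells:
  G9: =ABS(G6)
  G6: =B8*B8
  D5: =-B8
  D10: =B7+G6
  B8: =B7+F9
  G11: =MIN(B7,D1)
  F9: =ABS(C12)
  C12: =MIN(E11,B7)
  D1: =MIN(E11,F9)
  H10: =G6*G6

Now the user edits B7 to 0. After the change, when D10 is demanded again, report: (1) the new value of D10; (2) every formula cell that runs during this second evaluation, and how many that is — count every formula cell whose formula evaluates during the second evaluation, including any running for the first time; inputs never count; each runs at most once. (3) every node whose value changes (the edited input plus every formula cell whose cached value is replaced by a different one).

Demanding D10 again yields 25.
4 formula cells run: B8, C12, D10, G6.
The nodes whose values change: B7, B8, D10, G6.
Note where the cutoff bites: F9 is checked, finds nothing changed, and keeps its cache.

First demand of the output computes:
  C12 = MIN(-5, 5) = -5
  F9 = ABS(-5) = 5
  B8 = 5 + 5 = 10
  G6 = 10 * 10 = 100
  D10 = 5 + 100 = 105

After the edit, cleaning proceeds:
  C12: a read changed (B7 5->0) — executes, giving -5 — identical to its old value.
  F9: dirty, but its reads are unchanged (C12 unchanged); cached 5 stands.
  B8: a read changed (B7 5->0) — executes, giving 5.
  G6: a read changed (B8 10->5; B8 10->5) — executes, giving 25.
  D10: a read changed (B7 5->0; G6 100->25) — executes, giving 25.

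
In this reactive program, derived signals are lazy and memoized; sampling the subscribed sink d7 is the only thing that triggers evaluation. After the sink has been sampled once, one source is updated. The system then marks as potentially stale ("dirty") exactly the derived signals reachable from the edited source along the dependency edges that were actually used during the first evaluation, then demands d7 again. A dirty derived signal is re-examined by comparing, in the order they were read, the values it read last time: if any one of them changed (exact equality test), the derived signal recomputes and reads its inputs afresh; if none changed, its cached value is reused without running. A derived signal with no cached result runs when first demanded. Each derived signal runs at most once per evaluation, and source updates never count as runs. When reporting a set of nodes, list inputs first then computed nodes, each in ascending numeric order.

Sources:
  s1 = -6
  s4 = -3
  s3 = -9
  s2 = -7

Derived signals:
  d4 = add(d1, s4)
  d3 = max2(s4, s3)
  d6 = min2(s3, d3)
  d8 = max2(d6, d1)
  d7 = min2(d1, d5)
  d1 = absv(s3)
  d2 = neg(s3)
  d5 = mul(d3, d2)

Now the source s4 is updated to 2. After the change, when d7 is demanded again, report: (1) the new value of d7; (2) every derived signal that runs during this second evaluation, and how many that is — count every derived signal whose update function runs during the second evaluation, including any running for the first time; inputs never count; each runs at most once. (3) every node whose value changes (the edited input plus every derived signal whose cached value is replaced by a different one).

First demand of the output computes:
  d1 = absv(-9) = 9
  d2 = neg(-9) = 9
  d3 = max2(-3, -9) = -3
  d5 = mul(-3, 9) = -27
  d7 = min2(9, -27) = -27

After the edit, cleaning proceeds:
  d3: a read changed (s4 -3->2) — executes, giving 2.
  d5: a read changed (d3 -3->2) — executes, giving 18.
  d7: a read changed (d5 -27->18) — executes, giving 9.

Demanding d7 again yields 9.
3 derived signals run: d3, d5, d7.
The nodes whose values change: s4, d3, d5, d7.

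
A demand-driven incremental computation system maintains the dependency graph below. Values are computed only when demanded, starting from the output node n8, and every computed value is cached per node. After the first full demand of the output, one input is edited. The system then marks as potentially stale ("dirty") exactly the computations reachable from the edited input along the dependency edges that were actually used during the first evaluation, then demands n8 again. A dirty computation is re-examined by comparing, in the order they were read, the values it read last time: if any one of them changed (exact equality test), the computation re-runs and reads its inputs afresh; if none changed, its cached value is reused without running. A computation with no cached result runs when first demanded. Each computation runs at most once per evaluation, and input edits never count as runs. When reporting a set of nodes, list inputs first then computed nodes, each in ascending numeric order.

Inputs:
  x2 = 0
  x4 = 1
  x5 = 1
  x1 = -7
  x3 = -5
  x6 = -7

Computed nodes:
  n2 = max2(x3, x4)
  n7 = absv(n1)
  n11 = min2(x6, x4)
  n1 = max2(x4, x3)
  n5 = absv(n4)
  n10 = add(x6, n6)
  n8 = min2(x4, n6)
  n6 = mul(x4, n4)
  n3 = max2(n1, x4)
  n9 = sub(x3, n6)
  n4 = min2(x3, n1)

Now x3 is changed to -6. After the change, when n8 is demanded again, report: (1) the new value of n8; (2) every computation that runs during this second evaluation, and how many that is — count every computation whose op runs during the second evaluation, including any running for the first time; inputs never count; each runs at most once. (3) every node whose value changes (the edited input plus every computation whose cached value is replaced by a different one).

New value of n8: -6.
Computations that run: n1, n4, n6, n8 — 4 in total.
Values that change: x3, n4, n6, n8.

First evaluation (everything demanded from the output):
  n1 = max2(1, -5) = 1
  n4 = min2(-5, 1) = -5
  n6 = mul(1, -5) = -5
  n8 = min2(1, -5) = -5

Propagation after the edit:
  n1: runs — x3 -5->-6; result 1 (same value as before).
  n4: runs — x3 -5->-6; result -6.
  n6: runs — n4 -5->-6; result -6.
  n8: runs — n6 -5->-6; result -6.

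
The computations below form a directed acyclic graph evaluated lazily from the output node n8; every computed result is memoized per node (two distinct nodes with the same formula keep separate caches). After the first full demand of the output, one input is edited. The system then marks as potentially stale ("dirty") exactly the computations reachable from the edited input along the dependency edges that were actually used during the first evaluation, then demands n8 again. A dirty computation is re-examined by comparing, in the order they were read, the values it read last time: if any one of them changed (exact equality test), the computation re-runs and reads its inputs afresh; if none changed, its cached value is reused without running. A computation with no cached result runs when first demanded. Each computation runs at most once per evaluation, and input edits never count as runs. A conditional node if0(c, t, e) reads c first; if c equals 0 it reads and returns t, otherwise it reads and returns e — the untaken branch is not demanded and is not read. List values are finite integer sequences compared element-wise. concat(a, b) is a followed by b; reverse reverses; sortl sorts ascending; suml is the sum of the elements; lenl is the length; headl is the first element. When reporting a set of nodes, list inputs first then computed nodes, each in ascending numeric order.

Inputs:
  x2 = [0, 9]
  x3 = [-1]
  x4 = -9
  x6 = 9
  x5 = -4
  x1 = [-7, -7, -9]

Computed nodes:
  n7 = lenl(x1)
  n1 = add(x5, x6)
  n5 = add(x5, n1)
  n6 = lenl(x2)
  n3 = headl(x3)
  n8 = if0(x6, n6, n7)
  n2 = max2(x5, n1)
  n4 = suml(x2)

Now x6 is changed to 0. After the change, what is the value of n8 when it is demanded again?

First demand of the output computes:
  n7 = lenl([-7, -7, -9]) = 3
  n8 = if0(x6=9 -> else branch n7) = 3

After the edit, cleaning proceeds:
  n6: had never run; runs now, result 2.
  n8: a read changed (x6 9->0) — executes, giving 2.

Note the branch switch — n6 had no cache and runs now for the first time.

Demanding n8 again yields 2.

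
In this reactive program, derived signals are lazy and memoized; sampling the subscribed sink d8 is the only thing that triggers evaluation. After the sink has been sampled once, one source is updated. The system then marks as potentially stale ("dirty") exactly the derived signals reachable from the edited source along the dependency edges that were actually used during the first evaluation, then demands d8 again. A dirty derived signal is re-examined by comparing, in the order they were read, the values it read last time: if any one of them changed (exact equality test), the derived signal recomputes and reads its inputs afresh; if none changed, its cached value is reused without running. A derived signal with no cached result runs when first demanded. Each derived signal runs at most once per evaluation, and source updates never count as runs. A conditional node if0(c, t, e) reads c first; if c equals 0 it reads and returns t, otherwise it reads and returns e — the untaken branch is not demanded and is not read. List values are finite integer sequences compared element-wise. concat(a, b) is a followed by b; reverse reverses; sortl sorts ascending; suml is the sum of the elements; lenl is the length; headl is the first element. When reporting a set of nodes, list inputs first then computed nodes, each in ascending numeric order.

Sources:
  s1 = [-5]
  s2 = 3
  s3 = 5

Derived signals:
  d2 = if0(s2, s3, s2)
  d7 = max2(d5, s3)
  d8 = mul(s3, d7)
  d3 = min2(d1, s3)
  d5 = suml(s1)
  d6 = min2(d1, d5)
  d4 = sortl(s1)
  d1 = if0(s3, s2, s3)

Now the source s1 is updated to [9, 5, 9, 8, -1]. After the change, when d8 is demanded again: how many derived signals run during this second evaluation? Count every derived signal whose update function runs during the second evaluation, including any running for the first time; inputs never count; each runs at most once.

First demand of the output computes:
  d5 = suml([-5]) = -5
  d7 = max2(-5, 5) = 5
  d8 = mul(5, 5) = 25

After the edit, cleaning proceeds:
  d5: a read changed (s1 [-5]->[9, 5, 9, 8, -1]) — executes, giving 30.
  d7: a read changed (d5 -5->30) — executes, giving 30.
  d8: a read changed (d7 5->30) — executes, giving 150.

3 derived signals run: d5, d7, d8.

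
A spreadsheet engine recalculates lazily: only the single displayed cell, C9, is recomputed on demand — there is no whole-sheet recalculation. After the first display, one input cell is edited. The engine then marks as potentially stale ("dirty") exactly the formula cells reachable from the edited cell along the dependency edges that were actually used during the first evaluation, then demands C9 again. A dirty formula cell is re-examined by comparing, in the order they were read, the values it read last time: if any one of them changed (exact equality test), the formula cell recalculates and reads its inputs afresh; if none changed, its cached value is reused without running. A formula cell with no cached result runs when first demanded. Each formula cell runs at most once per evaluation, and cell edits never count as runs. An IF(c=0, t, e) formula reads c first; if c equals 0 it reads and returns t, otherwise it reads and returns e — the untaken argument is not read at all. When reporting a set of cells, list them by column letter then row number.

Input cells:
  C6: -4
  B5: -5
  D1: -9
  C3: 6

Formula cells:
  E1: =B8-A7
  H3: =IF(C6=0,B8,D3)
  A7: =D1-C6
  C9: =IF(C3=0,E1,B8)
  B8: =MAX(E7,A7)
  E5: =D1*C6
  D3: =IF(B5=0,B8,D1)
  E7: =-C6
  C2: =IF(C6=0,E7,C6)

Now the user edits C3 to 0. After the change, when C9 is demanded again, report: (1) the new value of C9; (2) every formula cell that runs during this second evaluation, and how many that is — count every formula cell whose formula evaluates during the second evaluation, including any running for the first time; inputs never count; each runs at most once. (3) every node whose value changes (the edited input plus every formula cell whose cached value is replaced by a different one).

First evaluation (everything demanded from the output):
  A7 = -9 - -4 = -5
  E7 = -(-4) = 4
  B8 = MAX(4, -5) = 4
  C9 = IF(C3=0: C3=6 -> else branch B8) = 4

Propagation after the edit:
  E1: demanded for the first time — runs, produces 9.
  C9: runs — C3 6->0; result 9.

Key observation: a condition flipped, so demand reaches new nodes — E1 runs for the first time.

New value of C9: 9.
Formula cells that run: C9, E1 — 2 in total.
Values that change: C3, C9.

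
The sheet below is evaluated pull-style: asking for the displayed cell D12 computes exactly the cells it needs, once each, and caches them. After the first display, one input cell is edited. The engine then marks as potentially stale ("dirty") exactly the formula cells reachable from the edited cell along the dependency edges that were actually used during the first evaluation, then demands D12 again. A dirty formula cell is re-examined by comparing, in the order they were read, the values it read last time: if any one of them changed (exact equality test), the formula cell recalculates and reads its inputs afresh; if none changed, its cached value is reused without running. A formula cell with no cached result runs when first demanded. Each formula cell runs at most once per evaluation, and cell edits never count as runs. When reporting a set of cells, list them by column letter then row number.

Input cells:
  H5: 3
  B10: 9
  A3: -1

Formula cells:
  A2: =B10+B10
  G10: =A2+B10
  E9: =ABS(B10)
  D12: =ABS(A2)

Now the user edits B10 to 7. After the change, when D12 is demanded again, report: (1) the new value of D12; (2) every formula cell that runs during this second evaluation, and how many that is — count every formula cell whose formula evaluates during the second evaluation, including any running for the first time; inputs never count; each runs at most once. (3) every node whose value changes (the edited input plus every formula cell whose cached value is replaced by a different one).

Demanding D12 again yields 14.
2 formula cells run: A2, D12.
The nodes whose values change: A2, B10, D12.

First demand of the output computes:
  A2 = 9 + 9 = 18
  D12 = ABS(18) = 18

After the edit, cleaning proceeds:
  A2: a read changed (B10 9->7; B10 9->7) — executes, giving 14.
  D12: a read changed (A2 18->14) — executes, giving 14.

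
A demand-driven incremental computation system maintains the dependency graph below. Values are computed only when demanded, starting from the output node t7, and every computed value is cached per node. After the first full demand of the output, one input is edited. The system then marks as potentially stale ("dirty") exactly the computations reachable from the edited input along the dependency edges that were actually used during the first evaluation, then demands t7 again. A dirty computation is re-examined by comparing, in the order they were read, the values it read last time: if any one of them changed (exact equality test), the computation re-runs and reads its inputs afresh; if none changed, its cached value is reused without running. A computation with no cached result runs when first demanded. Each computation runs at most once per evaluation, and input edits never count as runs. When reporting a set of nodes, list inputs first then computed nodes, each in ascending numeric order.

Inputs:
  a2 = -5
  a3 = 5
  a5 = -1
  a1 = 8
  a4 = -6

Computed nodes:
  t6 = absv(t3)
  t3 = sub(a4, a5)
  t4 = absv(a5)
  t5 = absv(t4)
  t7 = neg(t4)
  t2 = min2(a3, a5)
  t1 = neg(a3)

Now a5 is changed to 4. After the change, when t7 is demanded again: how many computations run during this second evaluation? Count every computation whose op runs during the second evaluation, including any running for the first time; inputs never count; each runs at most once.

Computations that run: t4, t7 — 2 in total.

First evaluation (everything demanded from the output):
  t4 = absv(-1) = 1
  t7 = neg(1) = -1

Propagation after the edit:
  t4: runs — a5 -1->4; result 4.
  t7: runs — t4 1->4; result -4.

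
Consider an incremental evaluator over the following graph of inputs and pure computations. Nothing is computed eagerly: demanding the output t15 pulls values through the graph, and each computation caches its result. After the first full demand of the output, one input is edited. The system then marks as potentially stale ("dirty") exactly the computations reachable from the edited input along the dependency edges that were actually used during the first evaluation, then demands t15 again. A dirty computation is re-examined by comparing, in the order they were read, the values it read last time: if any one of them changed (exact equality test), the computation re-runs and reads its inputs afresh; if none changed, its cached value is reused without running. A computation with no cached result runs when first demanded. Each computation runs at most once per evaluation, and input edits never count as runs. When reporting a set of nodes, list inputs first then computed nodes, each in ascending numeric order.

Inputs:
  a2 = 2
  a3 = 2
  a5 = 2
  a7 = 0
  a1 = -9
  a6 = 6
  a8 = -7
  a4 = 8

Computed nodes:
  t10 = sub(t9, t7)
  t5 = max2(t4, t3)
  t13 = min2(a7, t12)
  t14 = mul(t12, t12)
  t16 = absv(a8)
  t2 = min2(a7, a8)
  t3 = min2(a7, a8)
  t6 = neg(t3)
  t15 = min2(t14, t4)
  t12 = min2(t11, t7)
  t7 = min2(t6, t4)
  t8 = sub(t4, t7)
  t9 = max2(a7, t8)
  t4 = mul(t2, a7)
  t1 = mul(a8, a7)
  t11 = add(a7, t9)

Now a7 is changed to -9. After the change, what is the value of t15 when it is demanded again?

Initial pass — values computed on the first demand:
  t2 = min2(0, -7) = -7
  t3 = min2(0, -7) = -7
  t4 = mul(-7, 0) = 0
  t6 = neg(-7) = 7
  t7 = min2(7, 0) = 0
  t8 = sub(0, 0) = 0
  t9 = max2(0, 0) = 0
  t11 = add(0, 0) = 0
  t12 = min2(0, 0) = 0
  t14 = mul(0, 0) = 0
  t15 = min2(0, 0) = 0

Second demand — change propagation:
  t2: re-runs because a7 0->-9; new result -9.
  t3: re-runs because a7 0->-9; new result -9.
  t4: re-runs because t2 -7->-9; a7 0->-9; new result 81.
  t6: re-runs because t3 -7->-9; new result 9.
  t7: re-runs because t6 7->9; t4 0->81; new result 9.
  t8: re-runs because t4 0->81; t7 0->9; new result 72.
  t9: re-runs because a7 0->-9; t8 0->72; new result 72.
  t11: re-runs because a7 0->-9; t9 0->72; new result 63.
  t12: re-runs because t11 0->63; t7 0->9; new result 9.
  t14: re-runs because t12 0->9; t12 0->9; new result 81.
  t15: re-runs because t14 0->81; t4 0->81; new result 81.

t15 now evaluates to 81.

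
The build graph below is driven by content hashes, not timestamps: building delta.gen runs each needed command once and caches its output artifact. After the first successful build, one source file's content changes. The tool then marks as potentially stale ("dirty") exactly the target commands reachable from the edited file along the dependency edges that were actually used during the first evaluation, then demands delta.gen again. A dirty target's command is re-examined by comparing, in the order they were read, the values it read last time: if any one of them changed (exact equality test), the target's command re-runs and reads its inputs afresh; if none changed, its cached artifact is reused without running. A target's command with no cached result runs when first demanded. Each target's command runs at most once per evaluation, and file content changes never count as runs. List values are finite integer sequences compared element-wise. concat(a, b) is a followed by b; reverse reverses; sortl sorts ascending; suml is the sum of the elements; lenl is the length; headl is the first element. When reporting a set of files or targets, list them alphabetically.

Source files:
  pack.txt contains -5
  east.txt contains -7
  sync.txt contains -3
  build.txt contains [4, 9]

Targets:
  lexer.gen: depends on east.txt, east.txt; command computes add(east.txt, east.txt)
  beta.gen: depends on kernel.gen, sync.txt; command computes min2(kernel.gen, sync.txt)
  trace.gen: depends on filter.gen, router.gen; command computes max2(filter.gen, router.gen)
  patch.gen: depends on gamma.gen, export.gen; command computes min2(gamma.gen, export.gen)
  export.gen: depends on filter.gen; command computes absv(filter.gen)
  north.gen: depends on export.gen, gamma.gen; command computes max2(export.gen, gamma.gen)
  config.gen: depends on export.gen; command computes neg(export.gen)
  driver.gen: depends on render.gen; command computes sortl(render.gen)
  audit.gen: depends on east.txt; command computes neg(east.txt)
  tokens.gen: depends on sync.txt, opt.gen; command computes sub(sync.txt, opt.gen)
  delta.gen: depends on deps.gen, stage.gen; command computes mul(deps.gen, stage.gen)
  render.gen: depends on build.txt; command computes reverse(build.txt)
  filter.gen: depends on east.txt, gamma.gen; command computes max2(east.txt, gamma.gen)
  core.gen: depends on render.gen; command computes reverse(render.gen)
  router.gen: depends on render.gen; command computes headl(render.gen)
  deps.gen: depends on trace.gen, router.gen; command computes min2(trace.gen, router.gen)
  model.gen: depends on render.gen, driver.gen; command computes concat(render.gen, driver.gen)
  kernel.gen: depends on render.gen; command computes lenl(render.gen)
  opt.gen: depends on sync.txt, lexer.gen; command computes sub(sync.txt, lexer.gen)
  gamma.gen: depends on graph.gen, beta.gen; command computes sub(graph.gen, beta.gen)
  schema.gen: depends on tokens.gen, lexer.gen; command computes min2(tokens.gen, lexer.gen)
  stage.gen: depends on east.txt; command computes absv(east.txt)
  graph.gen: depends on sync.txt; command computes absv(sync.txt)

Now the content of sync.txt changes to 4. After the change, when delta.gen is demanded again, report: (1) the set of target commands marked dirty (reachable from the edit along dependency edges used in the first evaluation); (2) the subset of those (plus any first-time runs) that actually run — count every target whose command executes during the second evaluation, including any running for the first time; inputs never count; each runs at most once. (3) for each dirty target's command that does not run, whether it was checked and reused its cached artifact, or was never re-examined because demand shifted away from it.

Initial pass — values computed on the first demand:
  graph.gen = absv(-3) = 3
  render.gen = reverse([4, 9]) = [9, 4]
  kernel.gen = lenl([9, 4]) = 2
  beta.gen = min2(2, -3) = -3
  gamma.gen = sub(3, -3) = 6
  filter.gen = max2(-7, 6) = 6
  router.gen = headl([9, 4]) = 9
  stage.gen = absv(-7) = 7
  trace.gen = max2(6, 9) = 9
  deps.gen = min2(9, 9) = 9
  delta.gen = mul(9, 7) = 63

Second demand — change propagation:
  beta.gen: re-runs because sync.txt -3->4; new result 2.
  graph.gen: re-runs because sync.txt -3->4; new result 4.
  gamma.gen: re-runs because graph.gen 3->4; beta.gen -3->2; new result 2.
  filter.gen: re-runs because gamma.gen 6->2; new result 2.
  trace.gen: re-runs because filter.gen 6->2; new result 9 (unchanged).
  deps.gen: re-examined; everything it read last time is the same (trace.gen unchanged, router.gen unchanged) — cache 9 kept, no run.
  delta.gen: re-examined; everything it read last time is the same (deps.gen unchanged, stage.gen unchanged) — cache 63 kept, no run.

The important point: trace.gen recomputes to an identical value, and the output ends up unchanged.

Dirty set: beta.gen, delta.gen, deps.gen, filter.gen, gamma.gen, graph.gen, trace.gen.
Run set: beta.gen, filter.gen, gamma.gen, graph.gen, trace.gen (5 run).
Re-examined without running (cache reused): delta.gen, deps.gen.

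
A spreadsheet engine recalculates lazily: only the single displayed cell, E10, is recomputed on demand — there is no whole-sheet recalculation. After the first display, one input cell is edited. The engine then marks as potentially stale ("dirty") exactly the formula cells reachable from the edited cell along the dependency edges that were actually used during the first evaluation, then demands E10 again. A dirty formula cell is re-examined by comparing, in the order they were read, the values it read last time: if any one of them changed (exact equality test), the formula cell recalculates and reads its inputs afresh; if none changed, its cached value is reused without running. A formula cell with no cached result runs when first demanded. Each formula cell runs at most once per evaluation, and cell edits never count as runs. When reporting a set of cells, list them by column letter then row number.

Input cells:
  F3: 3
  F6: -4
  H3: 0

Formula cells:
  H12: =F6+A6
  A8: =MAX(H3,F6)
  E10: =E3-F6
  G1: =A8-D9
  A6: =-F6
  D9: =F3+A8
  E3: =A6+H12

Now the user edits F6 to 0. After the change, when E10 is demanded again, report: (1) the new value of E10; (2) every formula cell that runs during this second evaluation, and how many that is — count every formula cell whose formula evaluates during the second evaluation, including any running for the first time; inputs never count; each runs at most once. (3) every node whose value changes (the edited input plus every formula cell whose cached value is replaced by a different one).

New value of E10: 0.
Formula cells that run: A6, E3, E10, H12 — 4 in total.
Values that change: A6, E3, E10, F6.

First evaluation (everything demanded from the output):
  A6 = -(-4) = 4
  H12 = -4 + 4 = 0
  E3 = 4 + 0 = 4
  E10 = 4 - -4 = 8

Propagation after the edit:
  A6: runs — F6 -4->0; result 0.
  H12: runs — F6 -4->0; A6 4->0; result 0 (same value as before).
  E3: runs — A6 4->0; result 0.
  E10: runs — E3 4->0; F6 -4->0; result 0.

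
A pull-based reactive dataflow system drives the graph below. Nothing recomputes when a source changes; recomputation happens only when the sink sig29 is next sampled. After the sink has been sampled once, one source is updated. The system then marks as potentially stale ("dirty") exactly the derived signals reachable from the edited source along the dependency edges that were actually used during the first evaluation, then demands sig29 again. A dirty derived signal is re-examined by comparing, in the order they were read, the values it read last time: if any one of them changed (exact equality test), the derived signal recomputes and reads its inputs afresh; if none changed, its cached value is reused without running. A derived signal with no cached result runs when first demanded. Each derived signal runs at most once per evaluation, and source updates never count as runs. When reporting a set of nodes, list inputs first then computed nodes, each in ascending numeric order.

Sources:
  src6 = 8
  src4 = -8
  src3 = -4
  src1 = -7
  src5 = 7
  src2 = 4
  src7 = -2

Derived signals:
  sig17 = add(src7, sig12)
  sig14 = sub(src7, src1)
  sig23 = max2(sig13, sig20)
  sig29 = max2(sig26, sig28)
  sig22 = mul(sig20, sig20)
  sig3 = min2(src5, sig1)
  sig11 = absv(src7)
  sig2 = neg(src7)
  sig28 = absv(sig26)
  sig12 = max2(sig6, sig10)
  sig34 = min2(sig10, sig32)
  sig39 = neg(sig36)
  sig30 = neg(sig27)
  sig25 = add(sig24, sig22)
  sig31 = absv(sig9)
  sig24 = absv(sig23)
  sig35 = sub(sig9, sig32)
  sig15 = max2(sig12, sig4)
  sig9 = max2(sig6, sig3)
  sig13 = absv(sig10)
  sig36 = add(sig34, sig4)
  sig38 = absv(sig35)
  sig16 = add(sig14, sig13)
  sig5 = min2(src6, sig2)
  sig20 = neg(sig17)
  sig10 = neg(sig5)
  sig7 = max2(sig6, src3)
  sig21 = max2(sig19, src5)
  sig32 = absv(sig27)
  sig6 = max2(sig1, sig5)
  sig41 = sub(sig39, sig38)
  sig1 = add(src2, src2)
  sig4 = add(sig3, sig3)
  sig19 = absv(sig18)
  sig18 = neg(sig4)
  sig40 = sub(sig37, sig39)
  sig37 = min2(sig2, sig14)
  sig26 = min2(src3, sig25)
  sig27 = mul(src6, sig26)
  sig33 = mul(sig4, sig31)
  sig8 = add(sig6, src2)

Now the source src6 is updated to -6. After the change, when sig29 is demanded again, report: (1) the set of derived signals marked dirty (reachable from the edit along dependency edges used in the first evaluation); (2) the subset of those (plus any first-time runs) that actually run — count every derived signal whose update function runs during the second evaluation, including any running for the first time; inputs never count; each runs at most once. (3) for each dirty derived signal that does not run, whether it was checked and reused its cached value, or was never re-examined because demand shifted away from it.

Marked dirty: sig5, sig6, sig10, sig12, sig13, sig17, sig20, sig22, sig23, sig24, sig25, sig26, sig28, sig29.
Derived signals that run: sig5, sig6, sig10, sig12, sig13, sig23, sig24, sig25, sig26 — 9 in total.
Checked but reused from cache: sig17, sig20, sig22, sig28, sig29.
Key observation: the cutoff stops propagation at sig17 — its inputs' values are unchanged, so it reuses its cache.

First evaluation (everything demanded from the output):
  sig1 = add(4, 4) = 8
  sig2 = neg(-2) = 2
  sig5 = min2(8, 2) = 2
  sig6 = max2(8, 2) = 8
  sig10 = neg(2) = -2
  sig12 = max2(8, -2) = 8
  sig13 = absv(-2) = 2
  sig17 = add(-2, 8) = 6
  sig20 = neg(6) = -6
  sig22 = mul(-6, -6) = 36
  sig23 = max2(2, -6) = 2
  sig24 = absv(2) = 2
  sig25 = add(2, 36) = 38
  sig26 = min2(-4, 38) = -4
  sig28 = absv(-4) = 4
  sig29 = max2(-4, 4) = 4

Propagation after the edit:
  sig5: runs — src6 8->-6; result -6.
  sig6: runs — sig5 2->-6; result 8 (same value as before).
  sig10: runs — sig5 2->-6; result 6.
  sig12: runs — sig10 -2->6; result 8 (same value as before).
  sig13: runs — sig10 -2->6; result 6.
  sig17: checked — values it read are unchanged (src7 unchanged, sig12 unchanged); reused cached 6 without running.
  sig20: checked — values it read are unchanged (sig17 unchanged); reused cached -6 without running.
  sig22: checked — values it read are unchanged (sig20 unchanged, sig20 unchanged); reused cached 36 without running.
  sig23: runs — sig13 2->6; result 6.
  sig24: runs — sig23 2->6; result 6.
  sig25: runs — sig24 2->6; result 42.
  sig26: runs — sig25 38->42; result -4 (same value as before).
  sig28: checked — values it read are unchanged (sig26 unchanged); reused cached 4 without running.
  sig29: checked — values it read are unchanged (sig26 unchanged, sig28 unchanged); reused cached 4 without running.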